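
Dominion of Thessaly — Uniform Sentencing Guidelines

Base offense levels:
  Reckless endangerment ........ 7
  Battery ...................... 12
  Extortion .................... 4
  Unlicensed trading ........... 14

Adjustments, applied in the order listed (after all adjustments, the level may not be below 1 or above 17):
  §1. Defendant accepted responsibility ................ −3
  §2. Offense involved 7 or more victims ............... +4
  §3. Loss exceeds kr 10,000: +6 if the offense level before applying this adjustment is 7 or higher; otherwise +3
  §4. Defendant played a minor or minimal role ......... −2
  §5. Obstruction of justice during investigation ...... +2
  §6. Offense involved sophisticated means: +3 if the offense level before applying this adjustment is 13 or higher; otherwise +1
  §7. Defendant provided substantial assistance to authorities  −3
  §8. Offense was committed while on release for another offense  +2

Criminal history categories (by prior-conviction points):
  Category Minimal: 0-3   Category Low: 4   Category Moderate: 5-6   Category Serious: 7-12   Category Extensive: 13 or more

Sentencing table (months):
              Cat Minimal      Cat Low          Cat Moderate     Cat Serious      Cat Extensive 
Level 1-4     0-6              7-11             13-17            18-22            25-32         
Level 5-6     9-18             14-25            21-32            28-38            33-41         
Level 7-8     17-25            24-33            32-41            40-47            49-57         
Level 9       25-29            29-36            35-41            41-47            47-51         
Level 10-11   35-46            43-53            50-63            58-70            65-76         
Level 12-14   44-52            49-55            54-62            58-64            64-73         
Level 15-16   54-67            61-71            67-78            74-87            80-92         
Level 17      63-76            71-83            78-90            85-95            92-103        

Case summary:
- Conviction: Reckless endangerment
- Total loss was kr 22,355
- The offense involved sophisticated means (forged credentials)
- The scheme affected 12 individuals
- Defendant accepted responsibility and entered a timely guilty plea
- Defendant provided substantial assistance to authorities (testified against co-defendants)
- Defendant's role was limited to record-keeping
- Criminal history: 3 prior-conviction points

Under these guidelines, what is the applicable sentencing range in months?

35-46 months

Base offense level for reckless endangerment: 7.
§1 applies: 7 − 3 = 4.
§2 applies: 4 + 4 = 8.
§3 applies (level before this adjustment is 8 ≥ 7, so +6): 8 + 6 = 14.
§4 applies: 14 − 2 = 12.
§6 applies (level before this adjustment is 12 < 13, so +1): 12 + 1 = 13.
§7 applies: 13 − 3 = 10.
Final offense level: 10.
Criminal history: 3 prior points → Category Minimal (0-3).
Level 10 falls in the 10-11 band.
Grid: Level 10-11 × Category Minimal = 35-46 months.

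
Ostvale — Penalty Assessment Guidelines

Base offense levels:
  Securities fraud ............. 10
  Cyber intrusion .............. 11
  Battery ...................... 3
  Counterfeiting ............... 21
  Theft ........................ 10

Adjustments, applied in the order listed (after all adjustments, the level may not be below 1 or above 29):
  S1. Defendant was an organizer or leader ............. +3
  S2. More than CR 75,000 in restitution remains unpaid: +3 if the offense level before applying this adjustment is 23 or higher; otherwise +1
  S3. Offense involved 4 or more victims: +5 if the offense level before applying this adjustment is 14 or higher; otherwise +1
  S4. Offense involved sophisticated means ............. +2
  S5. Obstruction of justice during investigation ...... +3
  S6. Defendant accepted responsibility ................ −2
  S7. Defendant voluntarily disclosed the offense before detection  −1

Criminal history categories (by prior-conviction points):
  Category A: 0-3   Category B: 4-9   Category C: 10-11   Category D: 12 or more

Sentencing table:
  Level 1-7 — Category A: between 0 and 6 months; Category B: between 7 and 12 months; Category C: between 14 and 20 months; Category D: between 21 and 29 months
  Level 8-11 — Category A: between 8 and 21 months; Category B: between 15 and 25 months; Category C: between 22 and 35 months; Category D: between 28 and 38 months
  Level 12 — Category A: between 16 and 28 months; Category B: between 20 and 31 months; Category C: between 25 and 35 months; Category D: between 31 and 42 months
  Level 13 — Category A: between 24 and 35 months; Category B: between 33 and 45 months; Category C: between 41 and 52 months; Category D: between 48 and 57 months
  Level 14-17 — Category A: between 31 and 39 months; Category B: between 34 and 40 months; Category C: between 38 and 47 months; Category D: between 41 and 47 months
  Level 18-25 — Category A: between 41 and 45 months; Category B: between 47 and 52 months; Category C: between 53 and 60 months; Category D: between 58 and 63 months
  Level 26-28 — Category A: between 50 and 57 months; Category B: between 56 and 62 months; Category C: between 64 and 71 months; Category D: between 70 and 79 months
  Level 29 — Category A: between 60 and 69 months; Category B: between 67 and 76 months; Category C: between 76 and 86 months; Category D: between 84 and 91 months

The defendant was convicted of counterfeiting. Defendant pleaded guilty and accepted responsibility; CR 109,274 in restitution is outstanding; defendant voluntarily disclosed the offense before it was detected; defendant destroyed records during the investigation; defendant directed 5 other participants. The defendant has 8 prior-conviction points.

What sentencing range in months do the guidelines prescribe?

56-62 months

Base offense level for counterfeiting: 21.
S1 applies: 21 + 3 = 24.
S2 applies (level before this adjustment is 24 ≥ 23, so +3): 24 + 3 = 27.
S3 does not apply.
S5 applies: 27 + 3 = 30.
S6 applies: 30 − 2 = 28.
S7 applies: 28 − 1 = 27.
Final offense level: 27.
Criminal history: 8 prior points → Category B (4-9).
Level 27 falls in the 26-28 band.
Grid: Level 26-28 × Category B = 56-62 months.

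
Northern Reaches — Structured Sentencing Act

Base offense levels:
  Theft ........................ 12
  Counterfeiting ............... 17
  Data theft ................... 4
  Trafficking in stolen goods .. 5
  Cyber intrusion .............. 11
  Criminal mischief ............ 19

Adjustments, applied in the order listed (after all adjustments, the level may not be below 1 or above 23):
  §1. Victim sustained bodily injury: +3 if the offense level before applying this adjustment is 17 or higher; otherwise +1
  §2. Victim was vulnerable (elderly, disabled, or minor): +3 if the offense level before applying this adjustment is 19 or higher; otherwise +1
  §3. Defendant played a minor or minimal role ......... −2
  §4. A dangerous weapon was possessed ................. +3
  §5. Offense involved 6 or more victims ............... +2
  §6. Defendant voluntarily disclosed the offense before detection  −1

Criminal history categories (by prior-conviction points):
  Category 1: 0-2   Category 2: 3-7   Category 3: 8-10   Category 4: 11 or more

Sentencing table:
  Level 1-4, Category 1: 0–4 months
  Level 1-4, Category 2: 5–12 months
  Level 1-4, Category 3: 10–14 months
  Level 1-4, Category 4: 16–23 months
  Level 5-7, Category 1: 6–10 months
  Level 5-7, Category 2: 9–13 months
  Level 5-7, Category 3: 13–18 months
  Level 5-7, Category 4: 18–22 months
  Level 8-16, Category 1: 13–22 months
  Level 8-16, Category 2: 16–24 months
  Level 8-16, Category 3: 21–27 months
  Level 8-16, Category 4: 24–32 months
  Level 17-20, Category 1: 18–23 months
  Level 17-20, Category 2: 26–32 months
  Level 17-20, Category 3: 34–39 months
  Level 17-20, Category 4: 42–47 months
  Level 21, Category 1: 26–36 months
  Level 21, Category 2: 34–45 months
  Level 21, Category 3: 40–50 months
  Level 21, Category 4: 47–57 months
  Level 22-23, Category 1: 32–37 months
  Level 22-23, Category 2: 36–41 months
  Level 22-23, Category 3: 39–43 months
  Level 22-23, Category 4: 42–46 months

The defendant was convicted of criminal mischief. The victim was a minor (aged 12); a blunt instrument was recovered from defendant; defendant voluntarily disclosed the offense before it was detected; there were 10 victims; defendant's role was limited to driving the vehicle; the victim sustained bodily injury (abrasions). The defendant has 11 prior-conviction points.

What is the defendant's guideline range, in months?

42-46 months

Base offense level for criminal mischief: 19.
§1 applies (level before this adjustment is 19 ≥ 17, so +3): 19 + 3 = 22.
§2 applies (level before this adjustment is 22 ≥ 19, so +3): 22 + 3 = 25.
§3 applies: 25 − 2 = 23.
§4 applies: 23 + 3 = 26.
§5 applies: 26 + 2 = 28.
§6 applies: 28 − 1 = 27.
Level 27 exceeds the maximum of 23; capped at 23.
Final offense level: 23.
Criminal history: 11 prior points → Category 4 (11+).
Level 23 falls in the 22-23 band.
Grid: Level 22-23 × Category 4 = 42-46 months.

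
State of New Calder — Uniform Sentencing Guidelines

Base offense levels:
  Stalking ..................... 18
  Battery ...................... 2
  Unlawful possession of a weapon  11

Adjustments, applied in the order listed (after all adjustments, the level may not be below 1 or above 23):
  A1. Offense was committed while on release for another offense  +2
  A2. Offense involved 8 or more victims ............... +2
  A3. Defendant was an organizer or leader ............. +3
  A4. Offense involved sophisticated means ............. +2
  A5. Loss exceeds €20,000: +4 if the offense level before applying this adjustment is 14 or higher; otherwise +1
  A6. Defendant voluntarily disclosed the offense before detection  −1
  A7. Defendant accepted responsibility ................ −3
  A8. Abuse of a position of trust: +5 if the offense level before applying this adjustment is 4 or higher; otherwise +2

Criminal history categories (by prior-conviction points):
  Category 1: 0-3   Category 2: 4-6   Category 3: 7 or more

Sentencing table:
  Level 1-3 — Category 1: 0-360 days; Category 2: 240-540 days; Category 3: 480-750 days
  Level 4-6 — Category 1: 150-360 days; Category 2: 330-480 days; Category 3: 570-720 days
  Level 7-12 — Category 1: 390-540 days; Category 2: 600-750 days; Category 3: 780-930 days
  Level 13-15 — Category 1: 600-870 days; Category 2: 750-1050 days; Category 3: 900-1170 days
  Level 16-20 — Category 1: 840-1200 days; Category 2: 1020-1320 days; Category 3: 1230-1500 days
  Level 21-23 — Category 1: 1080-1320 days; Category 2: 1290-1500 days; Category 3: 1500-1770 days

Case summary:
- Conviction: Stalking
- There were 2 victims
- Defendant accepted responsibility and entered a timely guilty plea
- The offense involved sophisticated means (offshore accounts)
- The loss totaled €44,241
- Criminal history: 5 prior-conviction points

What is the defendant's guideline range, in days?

Base offense level for stalking: 18.
A1 does not apply.
A3 does not apply.
A4 applies: 18 + 2 = 20.
A5 applies (level before this adjustment is 20 ≥ 14, so +4): 20 + 4 = 24.
A7 applies: 24 − 3 = 21.
A8 does not apply.
Final offense level: 21.
Criminal history: 5 prior points → Category 2 (4-6).
Level 21 falls in the 21-23 band.
Grid: Level 21-23 × Category 2 = 1290-1500 days.

1290-1500 days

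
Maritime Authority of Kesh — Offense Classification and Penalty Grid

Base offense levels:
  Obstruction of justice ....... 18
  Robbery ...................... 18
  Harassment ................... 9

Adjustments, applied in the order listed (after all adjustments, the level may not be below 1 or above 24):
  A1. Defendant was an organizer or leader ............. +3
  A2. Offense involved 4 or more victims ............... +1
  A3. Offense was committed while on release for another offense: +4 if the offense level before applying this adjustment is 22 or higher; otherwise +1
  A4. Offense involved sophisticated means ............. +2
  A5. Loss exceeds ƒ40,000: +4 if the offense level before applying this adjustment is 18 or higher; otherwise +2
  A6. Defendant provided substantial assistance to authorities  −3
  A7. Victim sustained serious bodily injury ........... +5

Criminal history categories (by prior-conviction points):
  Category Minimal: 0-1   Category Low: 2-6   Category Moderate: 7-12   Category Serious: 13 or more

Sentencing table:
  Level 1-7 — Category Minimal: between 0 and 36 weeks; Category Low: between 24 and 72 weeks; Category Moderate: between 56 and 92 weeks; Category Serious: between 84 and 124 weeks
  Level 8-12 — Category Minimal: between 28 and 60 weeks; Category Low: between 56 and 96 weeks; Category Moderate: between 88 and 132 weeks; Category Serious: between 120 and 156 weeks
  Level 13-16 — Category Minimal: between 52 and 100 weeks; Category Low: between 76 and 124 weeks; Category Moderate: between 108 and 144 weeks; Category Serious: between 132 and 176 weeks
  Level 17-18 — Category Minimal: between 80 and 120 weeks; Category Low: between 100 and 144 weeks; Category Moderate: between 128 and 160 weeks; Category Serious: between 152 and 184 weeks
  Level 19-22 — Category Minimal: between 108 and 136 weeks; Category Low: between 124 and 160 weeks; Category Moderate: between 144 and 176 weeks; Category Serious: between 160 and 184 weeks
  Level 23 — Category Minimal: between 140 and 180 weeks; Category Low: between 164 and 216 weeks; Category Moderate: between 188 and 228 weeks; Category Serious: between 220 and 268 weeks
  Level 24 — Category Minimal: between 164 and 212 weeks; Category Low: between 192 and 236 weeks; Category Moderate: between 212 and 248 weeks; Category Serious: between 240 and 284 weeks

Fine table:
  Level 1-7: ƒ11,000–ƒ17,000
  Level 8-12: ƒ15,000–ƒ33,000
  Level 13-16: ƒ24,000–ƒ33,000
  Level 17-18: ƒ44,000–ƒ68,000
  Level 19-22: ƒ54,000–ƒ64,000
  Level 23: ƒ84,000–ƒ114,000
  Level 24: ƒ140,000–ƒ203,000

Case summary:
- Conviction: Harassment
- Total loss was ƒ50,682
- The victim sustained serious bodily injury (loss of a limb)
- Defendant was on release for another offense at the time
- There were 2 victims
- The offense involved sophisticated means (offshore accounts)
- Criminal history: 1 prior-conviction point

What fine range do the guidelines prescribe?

Base offense level for harassment: 9.
A1 does not apply.
A2 does not apply.
A3 applies (level before this adjustment is 9 < 22, so +1): 9 + 1 = 10.
A4 applies: 10 + 2 = 12.
A5 applies (level before this adjustment is 12 < 18, so +2): 12 + 2 = 14.
A7 applies: 14 + 5 = 19.
Final offense level: 19.
Level 19 falls in the 19-22 band.
Fine table: Level 19-22 → ƒ54,000–ƒ64,000.

ƒ54,000–ƒ64,000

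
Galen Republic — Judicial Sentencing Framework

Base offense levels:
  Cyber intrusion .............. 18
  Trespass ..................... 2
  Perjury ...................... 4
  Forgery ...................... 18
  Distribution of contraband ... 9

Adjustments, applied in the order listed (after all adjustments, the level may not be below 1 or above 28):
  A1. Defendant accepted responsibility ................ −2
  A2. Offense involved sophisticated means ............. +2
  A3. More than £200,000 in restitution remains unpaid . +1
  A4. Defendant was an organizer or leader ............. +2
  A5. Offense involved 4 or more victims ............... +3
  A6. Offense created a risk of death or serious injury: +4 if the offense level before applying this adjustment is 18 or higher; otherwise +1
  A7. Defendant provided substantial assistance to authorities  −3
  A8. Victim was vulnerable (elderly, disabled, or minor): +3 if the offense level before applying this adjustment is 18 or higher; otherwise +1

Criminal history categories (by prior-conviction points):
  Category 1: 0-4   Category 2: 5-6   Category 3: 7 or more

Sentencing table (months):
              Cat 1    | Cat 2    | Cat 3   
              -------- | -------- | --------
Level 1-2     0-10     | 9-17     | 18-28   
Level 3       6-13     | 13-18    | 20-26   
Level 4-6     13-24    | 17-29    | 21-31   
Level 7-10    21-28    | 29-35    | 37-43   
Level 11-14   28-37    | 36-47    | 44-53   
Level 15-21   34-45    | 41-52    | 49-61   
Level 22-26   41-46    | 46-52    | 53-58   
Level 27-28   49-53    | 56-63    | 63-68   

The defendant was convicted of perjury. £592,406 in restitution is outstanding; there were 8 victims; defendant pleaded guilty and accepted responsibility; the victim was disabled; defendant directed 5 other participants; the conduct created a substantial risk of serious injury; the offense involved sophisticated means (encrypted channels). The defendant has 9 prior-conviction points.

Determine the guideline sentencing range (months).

44-53 months

Base offense level for perjury: 4.
A1 applies: 4 − 2 = 2.
A2 applies: 2 + 2 = 4.
A3 applies: 4 + 1 = 5.
A4 applies: 5 + 2 = 7.
A5 applies: 7 + 3 = 10.
A6 applies (level before this adjustment is 10 < 18, so +1): 10 + 1 = 11.
A7 does not apply.
A8 applies (level before this adjustment is 11 < 18, so +1): 11 + 1 = 12.
Final offense level: 12.
Criminal history: 9 prior points → Category 3 (7+).
Level 12 falls in the 11-14 band.
Grid: Level 11-14 × Category 3 = 44-53 months.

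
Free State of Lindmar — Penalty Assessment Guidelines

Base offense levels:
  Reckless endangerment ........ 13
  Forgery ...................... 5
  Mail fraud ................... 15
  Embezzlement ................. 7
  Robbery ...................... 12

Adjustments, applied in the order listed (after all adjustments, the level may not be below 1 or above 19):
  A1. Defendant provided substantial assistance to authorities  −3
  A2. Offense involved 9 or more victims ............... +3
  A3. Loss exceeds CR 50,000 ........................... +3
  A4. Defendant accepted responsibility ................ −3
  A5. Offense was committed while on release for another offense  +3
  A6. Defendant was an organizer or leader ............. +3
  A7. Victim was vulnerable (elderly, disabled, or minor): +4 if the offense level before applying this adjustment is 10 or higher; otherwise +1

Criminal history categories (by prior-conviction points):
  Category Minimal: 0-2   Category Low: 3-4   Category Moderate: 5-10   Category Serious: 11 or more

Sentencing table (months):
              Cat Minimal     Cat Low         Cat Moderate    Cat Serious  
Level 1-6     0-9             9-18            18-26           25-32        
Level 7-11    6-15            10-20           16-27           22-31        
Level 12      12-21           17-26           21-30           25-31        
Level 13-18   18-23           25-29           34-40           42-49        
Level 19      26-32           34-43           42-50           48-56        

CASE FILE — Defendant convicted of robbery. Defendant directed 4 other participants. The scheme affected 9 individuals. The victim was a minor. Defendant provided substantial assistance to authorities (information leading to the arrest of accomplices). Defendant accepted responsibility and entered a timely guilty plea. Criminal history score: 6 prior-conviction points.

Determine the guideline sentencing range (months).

34-40 months

Base offense level for robbery: 12.
A1 applies: 12 − 3 = 9.
A2 applies: 9 + 3 = 12.
A4 applies: 12 − 3 = 9.
A5 does not apply.
A6 applies: 9 + 3 = 12.
A7 applies (level before this adjustment is 12 ≥ 10, so +4): 12 + 4 = 16.
Final offense level: 16.
Criminal history: 6 prior points → Category Moderate (5-10).
Level 16 falls in the 13-18 band.
Grid: Level 13-18 × Category Moderate = 34-40 months.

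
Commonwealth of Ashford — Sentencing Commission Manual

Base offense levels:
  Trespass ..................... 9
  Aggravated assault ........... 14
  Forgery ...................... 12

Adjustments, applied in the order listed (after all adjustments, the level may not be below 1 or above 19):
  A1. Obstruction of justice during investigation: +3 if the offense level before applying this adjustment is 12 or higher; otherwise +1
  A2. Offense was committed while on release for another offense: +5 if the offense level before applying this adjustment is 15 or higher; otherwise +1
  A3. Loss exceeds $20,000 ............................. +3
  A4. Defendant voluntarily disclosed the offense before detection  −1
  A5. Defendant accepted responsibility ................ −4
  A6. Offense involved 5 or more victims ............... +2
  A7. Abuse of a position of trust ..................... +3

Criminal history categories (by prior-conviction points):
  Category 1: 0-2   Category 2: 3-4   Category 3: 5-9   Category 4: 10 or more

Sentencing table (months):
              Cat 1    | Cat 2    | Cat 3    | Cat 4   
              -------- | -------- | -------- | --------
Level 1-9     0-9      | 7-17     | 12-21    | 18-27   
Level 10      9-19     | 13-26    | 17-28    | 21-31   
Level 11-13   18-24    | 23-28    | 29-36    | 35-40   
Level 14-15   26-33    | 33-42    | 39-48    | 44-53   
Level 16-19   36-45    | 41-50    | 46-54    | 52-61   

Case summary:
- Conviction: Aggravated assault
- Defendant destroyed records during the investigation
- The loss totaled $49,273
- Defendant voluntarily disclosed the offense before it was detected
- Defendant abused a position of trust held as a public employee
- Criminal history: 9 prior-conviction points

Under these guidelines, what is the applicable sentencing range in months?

46-54 months

Base offense level for aggravated assault: 14.
A1 applies (level before this adjustment is 14 ≥ 12, so +3): 14 + 3 = 17.
A2 does not apply.
A3 applies: 17 + 3 = 20.
A4 applies: 20 − 1 = 19.
A5 does not apply.
A6 does not apply.
A7 applies: 19 + 3 = 22.
Level 22 exceeds the maximum of 19; capped at 19.
Final offense level: 19.
Criminal history: 9 prior points → Category 3 (5-9).
Level 19 falls in the 16-19 band.
Grid: Level 16-19 × Category 3 = 46-54 months.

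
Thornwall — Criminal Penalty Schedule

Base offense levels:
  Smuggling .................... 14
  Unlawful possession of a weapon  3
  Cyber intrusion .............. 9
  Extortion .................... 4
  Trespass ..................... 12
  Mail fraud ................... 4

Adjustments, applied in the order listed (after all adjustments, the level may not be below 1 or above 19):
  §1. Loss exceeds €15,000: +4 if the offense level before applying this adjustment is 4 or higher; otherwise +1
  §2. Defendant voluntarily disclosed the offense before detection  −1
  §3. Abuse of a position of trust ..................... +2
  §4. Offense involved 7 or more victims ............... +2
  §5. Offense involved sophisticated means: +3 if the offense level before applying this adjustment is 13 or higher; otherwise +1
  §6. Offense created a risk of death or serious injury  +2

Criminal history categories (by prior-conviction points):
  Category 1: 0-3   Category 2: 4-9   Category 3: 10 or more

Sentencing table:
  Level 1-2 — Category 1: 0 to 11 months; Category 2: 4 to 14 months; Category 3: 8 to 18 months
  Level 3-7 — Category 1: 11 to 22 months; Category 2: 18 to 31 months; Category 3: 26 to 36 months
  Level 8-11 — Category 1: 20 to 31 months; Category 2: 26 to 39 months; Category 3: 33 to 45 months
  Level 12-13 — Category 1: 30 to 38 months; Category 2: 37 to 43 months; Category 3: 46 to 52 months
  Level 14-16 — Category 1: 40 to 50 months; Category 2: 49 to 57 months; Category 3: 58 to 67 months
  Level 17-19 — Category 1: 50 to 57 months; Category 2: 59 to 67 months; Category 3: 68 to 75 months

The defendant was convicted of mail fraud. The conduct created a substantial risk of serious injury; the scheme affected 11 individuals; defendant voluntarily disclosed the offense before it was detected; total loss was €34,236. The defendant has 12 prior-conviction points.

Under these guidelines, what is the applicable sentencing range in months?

33-45 months

Base offense level for mail fraud: 4.
§1 applies (level before this adjustment is 4 ≥ 4, so +4): 4 + 4 = 8.
§2 applies: 8 − 1 = 7.
§3 does not apply.
§4 applies: 7 + 2 = 9.
§6 applies: 9 + 2 = 11.
Final offense level: 11.
Criminal history: 12 prior points → Category 3 (10+).
Level 11 falls in the 8-11 band.
Grid: Level 8-11 × Category 3 = 33-45 months.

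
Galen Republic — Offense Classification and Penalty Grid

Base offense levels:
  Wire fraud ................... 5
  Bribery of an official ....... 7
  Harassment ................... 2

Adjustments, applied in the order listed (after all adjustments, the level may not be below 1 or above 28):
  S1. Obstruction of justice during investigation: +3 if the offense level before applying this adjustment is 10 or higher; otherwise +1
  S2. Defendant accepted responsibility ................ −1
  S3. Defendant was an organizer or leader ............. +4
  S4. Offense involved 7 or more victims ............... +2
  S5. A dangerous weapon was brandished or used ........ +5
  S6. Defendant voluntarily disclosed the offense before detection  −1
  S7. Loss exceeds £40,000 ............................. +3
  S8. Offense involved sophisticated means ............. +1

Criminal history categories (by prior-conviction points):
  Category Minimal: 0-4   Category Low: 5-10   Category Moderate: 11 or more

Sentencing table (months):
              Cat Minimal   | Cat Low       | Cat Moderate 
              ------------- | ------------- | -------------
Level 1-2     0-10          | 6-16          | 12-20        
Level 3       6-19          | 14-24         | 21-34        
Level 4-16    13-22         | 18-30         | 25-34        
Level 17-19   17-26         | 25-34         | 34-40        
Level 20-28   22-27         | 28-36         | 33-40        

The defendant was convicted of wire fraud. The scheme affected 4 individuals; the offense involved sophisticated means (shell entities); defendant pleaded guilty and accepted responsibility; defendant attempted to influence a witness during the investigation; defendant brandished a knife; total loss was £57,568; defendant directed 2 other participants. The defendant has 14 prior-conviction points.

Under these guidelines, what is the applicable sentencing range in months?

34-40 months

Base offense level for wire fraud: 5.
S1 applies (level before this adjustment is 5 < 10, so +1): 5 + 1 = 6.
S2 applies: 6 − 1 = 5.
S3 applies: 5 + 4 = 9.
S4 does not apply.
S5 applies: 9 + 5 = 14.
S7 applies: 14 + 3 = 17.
S8 applies: 17 + 1 = 18.
Final offense level: 18.
Criminal history: 14 prior points → Category Moderate (11+).
Level 18 falls in the 17-19 band.
Grid: Level 17-19 × Category Moderate = 34-40 months.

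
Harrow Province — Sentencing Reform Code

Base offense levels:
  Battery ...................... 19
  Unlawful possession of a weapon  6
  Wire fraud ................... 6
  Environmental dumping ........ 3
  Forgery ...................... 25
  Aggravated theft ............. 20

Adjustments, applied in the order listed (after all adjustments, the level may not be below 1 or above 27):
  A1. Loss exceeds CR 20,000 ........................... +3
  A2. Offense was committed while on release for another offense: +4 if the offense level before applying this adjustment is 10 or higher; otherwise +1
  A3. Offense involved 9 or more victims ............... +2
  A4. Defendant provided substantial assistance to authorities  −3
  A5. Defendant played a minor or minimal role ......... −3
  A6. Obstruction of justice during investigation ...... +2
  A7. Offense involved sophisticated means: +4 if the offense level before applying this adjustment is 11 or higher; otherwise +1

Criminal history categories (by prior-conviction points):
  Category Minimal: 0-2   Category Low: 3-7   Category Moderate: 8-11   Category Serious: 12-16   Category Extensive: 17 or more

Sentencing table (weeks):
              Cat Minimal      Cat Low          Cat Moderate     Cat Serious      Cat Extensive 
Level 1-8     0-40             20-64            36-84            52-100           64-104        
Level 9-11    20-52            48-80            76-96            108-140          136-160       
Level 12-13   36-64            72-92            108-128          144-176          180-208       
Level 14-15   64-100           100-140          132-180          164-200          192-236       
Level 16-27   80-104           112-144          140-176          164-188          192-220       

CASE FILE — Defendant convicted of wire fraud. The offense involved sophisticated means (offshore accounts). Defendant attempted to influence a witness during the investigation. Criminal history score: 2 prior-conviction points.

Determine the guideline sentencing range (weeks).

20-52 weeks

Base offense level for wire fraud: 6.
A2 does not apply.
A3 does not apply.
A5 does not apply.
A6 applies: 6 + 2 = 8.
A7 applies (level before this adjustment is 8 < 11, so +1): 8 + 1 = 9.
Final offense level: 9.
Criminal history: 2 prior points → Category Minimal (0-2).
Level 9 falls in the 9-11 band.
Grid: Level 9-11 × Category Minimal = 20-52 weeks.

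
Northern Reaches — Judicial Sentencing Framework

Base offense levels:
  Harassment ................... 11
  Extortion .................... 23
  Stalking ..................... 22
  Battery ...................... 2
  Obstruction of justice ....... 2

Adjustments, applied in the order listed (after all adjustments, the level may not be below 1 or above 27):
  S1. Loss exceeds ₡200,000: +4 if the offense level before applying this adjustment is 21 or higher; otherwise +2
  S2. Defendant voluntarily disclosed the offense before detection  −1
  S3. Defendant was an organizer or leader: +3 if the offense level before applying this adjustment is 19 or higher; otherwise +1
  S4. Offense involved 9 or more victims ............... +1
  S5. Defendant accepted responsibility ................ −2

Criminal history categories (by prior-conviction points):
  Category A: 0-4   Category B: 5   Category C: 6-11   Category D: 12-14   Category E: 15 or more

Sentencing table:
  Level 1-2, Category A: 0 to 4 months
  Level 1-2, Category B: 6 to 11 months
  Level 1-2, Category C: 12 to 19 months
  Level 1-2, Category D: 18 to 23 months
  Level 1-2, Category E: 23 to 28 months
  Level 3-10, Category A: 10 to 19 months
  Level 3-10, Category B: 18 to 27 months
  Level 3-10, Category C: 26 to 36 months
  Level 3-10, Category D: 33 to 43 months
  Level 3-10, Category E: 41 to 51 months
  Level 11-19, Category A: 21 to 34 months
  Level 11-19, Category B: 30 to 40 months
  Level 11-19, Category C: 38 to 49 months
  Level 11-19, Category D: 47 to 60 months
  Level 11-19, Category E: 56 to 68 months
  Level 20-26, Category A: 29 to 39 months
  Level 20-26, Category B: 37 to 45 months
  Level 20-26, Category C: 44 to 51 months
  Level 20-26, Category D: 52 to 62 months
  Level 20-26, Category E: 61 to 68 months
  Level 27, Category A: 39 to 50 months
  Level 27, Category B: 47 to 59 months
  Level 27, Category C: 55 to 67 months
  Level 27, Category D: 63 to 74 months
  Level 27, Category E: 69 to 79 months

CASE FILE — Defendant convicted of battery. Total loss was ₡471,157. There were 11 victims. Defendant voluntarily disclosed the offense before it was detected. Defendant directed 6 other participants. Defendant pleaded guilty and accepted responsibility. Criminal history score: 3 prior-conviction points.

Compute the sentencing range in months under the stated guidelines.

Base offense level for battery: 2.
S1 applies (level before this adjustment is 2 < 21, so +2): 2 + 2 = 4.
S2 applies: 4 − 1 = 3.
S3 applies (level before this adjustment is 3 < 19, so +1): 3 + 1 = 4.
S4 applies: 4 + 1 = 5.
S5 applies: 5 − 2 = 3.
Final offense level: 3.
Criminal history: 3 prior points → Category A (0-4).
Level 3 falls in the 3-10 band.
Grid: Level 3-10 × Category A = 10-19 months.

10-19 months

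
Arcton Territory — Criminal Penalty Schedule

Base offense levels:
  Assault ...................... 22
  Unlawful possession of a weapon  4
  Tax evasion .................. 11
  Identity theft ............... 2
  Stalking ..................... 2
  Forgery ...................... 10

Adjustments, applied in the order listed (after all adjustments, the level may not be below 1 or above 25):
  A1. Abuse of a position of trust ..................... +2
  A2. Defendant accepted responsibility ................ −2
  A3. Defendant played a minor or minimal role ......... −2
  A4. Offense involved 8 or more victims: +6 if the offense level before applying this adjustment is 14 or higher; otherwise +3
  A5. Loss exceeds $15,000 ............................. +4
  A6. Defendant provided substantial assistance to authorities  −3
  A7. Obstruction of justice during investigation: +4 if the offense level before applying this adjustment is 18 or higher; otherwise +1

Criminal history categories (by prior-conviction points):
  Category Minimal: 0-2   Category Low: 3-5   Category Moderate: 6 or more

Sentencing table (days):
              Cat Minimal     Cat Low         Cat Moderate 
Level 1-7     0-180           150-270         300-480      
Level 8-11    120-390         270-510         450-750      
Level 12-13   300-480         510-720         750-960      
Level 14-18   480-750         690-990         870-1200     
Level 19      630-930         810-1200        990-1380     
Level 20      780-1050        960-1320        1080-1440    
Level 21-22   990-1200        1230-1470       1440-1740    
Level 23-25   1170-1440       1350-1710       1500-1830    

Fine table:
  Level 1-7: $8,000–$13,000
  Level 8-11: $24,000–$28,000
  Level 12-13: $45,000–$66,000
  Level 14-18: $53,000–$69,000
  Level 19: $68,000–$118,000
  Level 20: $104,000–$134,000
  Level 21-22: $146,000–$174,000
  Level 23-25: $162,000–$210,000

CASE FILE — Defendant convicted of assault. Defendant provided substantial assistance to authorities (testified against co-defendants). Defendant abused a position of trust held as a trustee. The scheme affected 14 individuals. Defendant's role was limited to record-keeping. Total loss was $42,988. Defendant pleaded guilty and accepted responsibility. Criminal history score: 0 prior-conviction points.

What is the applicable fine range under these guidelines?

Base offense level for assault: 22.
A1 applies: 22 + 2 = 24.
A2 applies: 24 − 2 = 22.
A3 applies: 22 − 2 = 20.
A4 applies (level before this adjustment is 20 ≥ 14, so +6): 20 + 6 = 26.
A5 applies: 26 + 4 = 30.
A6 applies: 30 − 3 = 27.
Level 27 exceeds the maximum of 25; capped at 25.
Final offense level: 25.
Level 25 falls in the 23-25 band.
Fine table: Level 23-25 → $162,000–$210,000.

$162,000–$210,000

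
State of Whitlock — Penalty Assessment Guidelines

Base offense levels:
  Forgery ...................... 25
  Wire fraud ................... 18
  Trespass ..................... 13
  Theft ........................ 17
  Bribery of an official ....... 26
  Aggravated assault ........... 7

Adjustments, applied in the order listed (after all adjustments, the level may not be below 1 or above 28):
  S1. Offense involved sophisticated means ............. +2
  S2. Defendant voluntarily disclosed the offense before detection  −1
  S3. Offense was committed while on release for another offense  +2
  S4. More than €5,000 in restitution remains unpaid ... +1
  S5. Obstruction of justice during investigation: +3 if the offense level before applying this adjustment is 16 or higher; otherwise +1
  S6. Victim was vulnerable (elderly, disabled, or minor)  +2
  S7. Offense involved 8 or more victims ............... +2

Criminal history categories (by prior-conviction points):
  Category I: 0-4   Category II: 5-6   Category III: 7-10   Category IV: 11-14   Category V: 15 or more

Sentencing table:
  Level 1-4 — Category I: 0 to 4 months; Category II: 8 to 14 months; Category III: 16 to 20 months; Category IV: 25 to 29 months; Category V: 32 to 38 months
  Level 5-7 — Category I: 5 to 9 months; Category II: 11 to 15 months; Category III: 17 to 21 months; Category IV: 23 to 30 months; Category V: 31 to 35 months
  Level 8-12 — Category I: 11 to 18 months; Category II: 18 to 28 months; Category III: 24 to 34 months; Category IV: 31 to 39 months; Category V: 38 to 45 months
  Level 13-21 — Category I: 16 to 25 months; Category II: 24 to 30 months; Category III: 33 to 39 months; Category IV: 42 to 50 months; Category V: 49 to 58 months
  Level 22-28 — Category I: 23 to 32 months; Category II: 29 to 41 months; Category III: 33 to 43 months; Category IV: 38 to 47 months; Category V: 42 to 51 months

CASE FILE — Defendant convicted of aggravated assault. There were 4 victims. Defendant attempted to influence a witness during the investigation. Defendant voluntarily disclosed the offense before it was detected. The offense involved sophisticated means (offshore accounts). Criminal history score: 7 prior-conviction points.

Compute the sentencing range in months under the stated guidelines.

Base offense level for aggravated assault: 7.
S1 applies: 7 + 2 = 9.
S2 applies: 9 − 1 = 8.
S3 does not apply.
S5 applies (level before this adjustment is 8 < 16, so +1): 8 + 1 = 9.
Final offense level: 9.
Criminal history: 7 prior points → Category III (7-10).
Level 9 falls in the 8-12 band.
Grid: Level 8-12 × Category III = 24-34 months.

24-34 months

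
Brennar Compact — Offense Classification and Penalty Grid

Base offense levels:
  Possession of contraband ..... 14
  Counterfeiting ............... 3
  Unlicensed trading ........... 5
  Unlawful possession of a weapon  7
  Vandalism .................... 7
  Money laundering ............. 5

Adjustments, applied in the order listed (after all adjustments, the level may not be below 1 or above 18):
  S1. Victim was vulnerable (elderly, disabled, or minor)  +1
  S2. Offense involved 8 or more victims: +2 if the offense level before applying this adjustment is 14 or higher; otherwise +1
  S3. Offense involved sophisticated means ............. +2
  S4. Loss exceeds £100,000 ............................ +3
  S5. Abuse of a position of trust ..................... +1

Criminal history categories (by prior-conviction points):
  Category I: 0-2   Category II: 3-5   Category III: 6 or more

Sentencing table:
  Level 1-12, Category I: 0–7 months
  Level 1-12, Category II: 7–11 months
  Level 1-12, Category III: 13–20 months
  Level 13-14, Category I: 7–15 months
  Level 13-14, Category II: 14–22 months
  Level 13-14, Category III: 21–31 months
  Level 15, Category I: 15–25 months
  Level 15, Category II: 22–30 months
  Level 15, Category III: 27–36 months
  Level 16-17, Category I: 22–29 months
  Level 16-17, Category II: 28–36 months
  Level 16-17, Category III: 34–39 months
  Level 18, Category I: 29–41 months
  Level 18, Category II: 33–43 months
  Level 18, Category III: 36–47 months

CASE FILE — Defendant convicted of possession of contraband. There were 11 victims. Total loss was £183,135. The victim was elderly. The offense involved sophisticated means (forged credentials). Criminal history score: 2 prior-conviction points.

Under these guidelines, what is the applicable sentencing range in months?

Base offense level for possession of contraband: 14.
S1 applies: 14 + 1 = 15.
S2 applies (level before this adjustment is 15 ≥ 14, so +2): 15 + 2 = 17.
S3 applies: 17 + 2 = 19.
S4 applies: 19 + 3 = 22.
Level 22 exceeds the maximum of 18; capped at 18.
Final offense level: 18.
Criminal history: 2 prior points → Category I (0-2).
Level 18 falls in the 18 band.
Grid: Level 18 × Category I = 29-41 months.

29-41 months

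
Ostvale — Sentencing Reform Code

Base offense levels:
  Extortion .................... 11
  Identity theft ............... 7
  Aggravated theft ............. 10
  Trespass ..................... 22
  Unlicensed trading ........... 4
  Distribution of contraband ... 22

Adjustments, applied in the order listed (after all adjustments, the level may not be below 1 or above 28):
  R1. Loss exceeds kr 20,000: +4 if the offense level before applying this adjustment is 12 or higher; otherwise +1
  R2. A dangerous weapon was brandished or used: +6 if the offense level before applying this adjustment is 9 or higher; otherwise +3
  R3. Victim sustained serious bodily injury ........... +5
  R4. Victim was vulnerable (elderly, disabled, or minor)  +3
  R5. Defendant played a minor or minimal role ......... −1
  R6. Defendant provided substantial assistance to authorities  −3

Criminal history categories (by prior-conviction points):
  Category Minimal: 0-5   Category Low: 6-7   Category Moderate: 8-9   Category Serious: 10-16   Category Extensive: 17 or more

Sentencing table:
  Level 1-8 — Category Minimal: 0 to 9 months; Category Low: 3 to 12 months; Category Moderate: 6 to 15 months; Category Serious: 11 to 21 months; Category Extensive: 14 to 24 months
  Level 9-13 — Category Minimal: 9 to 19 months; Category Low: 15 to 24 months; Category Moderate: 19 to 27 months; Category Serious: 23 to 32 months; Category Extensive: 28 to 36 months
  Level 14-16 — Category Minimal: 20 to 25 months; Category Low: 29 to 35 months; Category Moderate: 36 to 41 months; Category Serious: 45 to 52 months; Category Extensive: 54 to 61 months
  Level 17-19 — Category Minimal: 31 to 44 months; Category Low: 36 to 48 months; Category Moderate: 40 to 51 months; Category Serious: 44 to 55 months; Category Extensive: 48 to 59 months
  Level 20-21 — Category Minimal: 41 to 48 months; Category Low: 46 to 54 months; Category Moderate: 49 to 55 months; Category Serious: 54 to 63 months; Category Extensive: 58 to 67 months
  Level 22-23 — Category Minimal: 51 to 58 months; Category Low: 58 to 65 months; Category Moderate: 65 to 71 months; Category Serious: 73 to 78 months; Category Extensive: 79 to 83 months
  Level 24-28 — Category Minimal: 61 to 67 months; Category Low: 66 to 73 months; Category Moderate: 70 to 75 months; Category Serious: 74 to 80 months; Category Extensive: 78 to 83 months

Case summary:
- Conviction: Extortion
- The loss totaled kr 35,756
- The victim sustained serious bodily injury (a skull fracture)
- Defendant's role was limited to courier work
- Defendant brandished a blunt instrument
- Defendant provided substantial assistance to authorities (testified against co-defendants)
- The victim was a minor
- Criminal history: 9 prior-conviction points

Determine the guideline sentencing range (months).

Base offense level for extortion: 11.
R1 applies (level before this adjustment is 11 < 12, so +1): 11 + 1 = 12.
R2 applies (level before this adjustment is 12 ≥ 9, so +6): 12 + 6 = 18.
R3 applies: 18 + 5 = 23.
R4 applies: 23 + 3 = 26.
R5 applies: 26 − 1 = 25.
R6 applies: 25 − 3 = 22.
Final offense level: 22.
Criminal history: 9 prior points → Category Moderate (8-9).
Level 22 falls in the 22-23 band.
Grid: Level 22-23 × Category Moderate = 65-71 months.

65-71 months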